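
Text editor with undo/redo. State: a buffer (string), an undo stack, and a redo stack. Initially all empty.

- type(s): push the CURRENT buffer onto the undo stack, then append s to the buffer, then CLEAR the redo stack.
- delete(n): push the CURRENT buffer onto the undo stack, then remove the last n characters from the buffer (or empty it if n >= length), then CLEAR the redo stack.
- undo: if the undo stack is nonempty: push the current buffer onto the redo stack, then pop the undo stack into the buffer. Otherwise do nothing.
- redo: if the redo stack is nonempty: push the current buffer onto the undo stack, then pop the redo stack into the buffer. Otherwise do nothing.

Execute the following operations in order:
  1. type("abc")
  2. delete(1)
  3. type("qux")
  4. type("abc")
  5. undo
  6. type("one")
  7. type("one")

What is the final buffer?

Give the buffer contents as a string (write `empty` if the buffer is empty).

After op 1 (type): buf='abc' undo_depth=1 redo_depth=0
After op 2 (delete): buf='ab' undo_depth=2 redo_depth=0
After op 3 (type): buf='abqux' undo_depth=3 redo_depth=0
After op 4 (type): buf='abquxabc' undo_depth=4 redo_depth=0
After op 5 (undo): buf='abqux' undo_depth=3 redo_depth=1
After op 6 (type): buf='abquxone' undo_depth=4 redo_depth=0
After op 7 (type): buf='abquxoneone' undo_depth=5 redo_depth=0

Answer: abquxoneone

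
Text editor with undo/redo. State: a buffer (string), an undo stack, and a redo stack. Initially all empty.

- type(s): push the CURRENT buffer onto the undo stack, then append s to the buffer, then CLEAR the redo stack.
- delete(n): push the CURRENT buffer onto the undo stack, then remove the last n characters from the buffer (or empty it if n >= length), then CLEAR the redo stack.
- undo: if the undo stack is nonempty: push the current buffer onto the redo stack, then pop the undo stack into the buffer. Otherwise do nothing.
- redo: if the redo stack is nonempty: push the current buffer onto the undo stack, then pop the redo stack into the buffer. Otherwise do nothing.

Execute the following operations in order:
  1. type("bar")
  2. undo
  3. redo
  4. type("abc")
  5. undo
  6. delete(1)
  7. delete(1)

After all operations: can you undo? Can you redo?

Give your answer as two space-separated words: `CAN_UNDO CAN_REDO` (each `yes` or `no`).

Answer: yes no

Derivation:
After op 1 (type): buf='bar' undo_depth=1 redo_depth=0
After op 2 (undo): buf='(empty)' undo_depth=0 redo_depth=1
After op 3 (redo): buf='bar' undo_depth=1 redo_depth=0
After op 4 (type): buf='barabc' undo_depth=2 redo_depth=0
After op 5 (undo): buf='bar' undo_depth=1 redo_depth=1
After op 6 (delete): buf='ba' undo_depth=2 redo_depth=0
After op 7 (delete): buf='b' undo_depth=3 redo_depth=0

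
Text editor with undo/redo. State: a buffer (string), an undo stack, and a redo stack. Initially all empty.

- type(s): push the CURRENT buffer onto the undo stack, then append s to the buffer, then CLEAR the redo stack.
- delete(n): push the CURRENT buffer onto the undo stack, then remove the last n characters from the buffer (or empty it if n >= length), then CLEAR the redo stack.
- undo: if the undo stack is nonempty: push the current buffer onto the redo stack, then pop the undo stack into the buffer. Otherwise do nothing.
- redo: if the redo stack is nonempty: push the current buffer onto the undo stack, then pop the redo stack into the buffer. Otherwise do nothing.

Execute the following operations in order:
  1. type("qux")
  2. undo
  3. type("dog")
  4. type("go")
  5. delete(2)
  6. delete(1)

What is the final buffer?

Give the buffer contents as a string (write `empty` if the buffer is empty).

Answer: do

Derivation:
After op 1 (type): buf='qux' undo_depth=1 redo_depth=0
After op 2 (undo): buf='(empty)' undo_depth=0 redo_depth=1
After op 3 (type): buf='dog' undo_depth=1 redo_depth=0
After op 4 (type): buf='doggo' undo_depth=2 redo_depth=0
After op 5 (delete): buf='dog' undo_depth=3 redo_depth=0
After op 6 (delete): buf='do' undo_depth=4 redo_depth=0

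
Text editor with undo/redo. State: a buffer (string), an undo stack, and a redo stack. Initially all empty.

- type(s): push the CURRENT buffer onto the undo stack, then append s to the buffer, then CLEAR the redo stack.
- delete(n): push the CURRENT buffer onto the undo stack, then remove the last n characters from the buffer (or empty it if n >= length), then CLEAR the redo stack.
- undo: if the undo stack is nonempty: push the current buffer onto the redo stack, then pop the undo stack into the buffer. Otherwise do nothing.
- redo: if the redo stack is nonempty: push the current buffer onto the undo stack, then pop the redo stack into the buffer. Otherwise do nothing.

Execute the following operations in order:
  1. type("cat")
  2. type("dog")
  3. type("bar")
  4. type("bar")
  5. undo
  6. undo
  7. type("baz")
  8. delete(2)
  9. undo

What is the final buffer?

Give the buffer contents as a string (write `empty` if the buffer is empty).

After op 1 (type): buf='cat' undo_depth=1 redo_depth=0
After op 2 (type): buf='catdog' undo_depth=2 redo_depth=0
After op 3 (type): buf='catdogbar' undo_depth=3 redo_depth=0
After op 4 (type): buf='catdogbarbar' undo_depth=4 redo_depth=0
After op 5 (undo): buf='catdogbar' undo_depth=3 redo_depth=1
After op 6 (undo): buf='catdog' undo_depth=2 redo_depth=2
After op 7 (type): buf='catdogbaz' undo_depth=3 redo_depth=0
After op 8 (delete): buf='catdogb' undo_depth=4 redo_depth=0
After op 9 (undo): buf='catdogbaz' undo_depth=3 redo_depth=1

Answer: catdogbaz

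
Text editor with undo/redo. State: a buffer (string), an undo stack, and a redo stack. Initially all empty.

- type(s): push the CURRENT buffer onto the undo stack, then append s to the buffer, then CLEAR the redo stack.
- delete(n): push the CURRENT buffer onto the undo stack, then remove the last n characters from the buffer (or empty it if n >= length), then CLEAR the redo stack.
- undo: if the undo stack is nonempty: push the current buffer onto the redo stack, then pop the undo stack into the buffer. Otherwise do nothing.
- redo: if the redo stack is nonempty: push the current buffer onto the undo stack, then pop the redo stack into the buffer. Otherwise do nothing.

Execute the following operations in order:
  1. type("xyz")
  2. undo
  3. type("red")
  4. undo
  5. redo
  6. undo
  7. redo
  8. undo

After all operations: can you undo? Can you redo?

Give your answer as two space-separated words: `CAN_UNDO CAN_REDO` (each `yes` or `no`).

Answer: no yes

Derivation:
After op 1 (type): buf='xyz' undo_depth=1 redo_depth=0
After op 2 (undo): buf='(empty)' undo_depth=0 redo_depth=1
After op 3 (type): buf='red' undo_depth=1 redo_depth=0
After op 4 (undo): buf='(empty)' undo_depth=0 redo_depth=1
After op 5 (redo): buf='red' undo_depth=1 redo_depth=0
After op 6 (undo): buf='(empty)' undo_depth=0 redo_depth=1
After op 7 (redo): buf='red' undo_depth=1 redo_depth=0
After op 8 (undo): buf='(empty)' undo_depth=0 redo_depth=1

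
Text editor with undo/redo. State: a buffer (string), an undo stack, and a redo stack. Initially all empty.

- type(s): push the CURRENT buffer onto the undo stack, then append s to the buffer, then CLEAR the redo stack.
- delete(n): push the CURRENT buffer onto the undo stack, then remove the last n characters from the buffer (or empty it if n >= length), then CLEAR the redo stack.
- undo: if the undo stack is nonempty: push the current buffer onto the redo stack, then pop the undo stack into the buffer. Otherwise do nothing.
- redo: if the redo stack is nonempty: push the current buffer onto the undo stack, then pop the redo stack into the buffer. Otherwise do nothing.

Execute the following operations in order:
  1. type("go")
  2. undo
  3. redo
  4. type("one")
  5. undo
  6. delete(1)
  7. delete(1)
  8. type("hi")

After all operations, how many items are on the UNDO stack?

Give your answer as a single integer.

Answer: 4

Derivation:
After op 1 (type): buf='go' undo_depth=1 redo_depth=0
After op 2 (undo): buf='(empty)' undo_depth=0 redo_depth=1
After op 3 (redo): buf='go' undo_depth=1 redo_depth=0
After op 4 (type): buf='goone' undo_depth=2 redo_depth=0
After op 5 (undo): buf='go' undo_depth=1 redo_depth=1
After op 6 (delete): buf='g' undo_depth=2 redo_depth=0
After op 7 (delete): buf='(empty)' undo_depth=3 redo_depth=0
After op 8 (type): buf='hi' undo_depth=4 redo_depth=0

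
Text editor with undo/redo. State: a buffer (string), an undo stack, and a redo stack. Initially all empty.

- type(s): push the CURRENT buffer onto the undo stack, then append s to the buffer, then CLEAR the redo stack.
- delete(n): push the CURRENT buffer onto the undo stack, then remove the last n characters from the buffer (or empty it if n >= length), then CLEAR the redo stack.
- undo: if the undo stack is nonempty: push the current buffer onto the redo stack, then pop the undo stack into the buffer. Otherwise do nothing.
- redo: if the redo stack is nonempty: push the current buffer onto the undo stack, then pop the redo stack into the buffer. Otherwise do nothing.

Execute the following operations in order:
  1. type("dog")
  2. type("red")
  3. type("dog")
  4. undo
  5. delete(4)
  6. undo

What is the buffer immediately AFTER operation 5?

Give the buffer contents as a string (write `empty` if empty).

After op 1 (type): buf='dog' undo_depth=1 redo_depth=0
After op 2 (type): buf='dogred' undo_depth=2 redo_depth=0
After op 3 (type): buf='dogreddog' undo_depth=3 redo_depth=0
After op 4 (undo): buf='dogred' undo_depth=2 redo_depth=1
After op 5 (delete): buf='do' undo_depth=3 redo_depth=0

Answer: do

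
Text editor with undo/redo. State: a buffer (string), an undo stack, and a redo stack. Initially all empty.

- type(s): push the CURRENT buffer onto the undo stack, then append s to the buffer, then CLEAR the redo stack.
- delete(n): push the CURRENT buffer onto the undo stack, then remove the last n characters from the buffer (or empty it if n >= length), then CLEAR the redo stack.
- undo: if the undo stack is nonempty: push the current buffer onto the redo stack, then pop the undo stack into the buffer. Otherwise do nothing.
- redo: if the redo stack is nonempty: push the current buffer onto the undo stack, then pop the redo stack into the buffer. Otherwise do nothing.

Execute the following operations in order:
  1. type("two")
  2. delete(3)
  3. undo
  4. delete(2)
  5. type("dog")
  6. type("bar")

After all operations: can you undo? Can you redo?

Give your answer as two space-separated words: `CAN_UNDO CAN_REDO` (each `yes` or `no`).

After op 1 (type): buf='two' undo_depth=1 redo_depth=0
After op 2 (delete): buf='(empty)' undo_depth=2 redo_depth=0
After op 3 (undo): buf='two' undo_depth=1 redo_depth=1
After op 4 (delete): buf='t' undo_depth=2 redo_depth=0
After op 5 (type): buf='tdog' undo_depth=3 redo_depth=0
After op 6 (type): buf='tdogbar' undo_depth=4 redo_depth=0

Answer: yes no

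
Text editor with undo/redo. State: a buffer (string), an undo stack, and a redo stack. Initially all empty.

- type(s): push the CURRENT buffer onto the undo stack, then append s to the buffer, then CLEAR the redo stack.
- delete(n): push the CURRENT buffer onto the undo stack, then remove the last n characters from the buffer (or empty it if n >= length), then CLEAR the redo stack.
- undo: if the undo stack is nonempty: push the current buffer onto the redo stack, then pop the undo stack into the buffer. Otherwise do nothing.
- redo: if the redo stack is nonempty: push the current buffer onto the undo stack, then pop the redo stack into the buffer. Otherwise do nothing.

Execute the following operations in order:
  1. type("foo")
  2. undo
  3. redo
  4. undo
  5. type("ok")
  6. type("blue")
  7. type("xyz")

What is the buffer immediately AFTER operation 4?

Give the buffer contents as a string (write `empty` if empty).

After op 1 (type): buf='foo' undo_depth=1 redo_depth=0
After op 2 (undo): buf='(empty)' undo_depth=0 redo_depth=1
After op 3 (redo): buf='foo' undo_depth=1 redo_depth=0
After op 4 (undo): buf='(empty)' undo_depth=0 redo_depth=1

Answer: empty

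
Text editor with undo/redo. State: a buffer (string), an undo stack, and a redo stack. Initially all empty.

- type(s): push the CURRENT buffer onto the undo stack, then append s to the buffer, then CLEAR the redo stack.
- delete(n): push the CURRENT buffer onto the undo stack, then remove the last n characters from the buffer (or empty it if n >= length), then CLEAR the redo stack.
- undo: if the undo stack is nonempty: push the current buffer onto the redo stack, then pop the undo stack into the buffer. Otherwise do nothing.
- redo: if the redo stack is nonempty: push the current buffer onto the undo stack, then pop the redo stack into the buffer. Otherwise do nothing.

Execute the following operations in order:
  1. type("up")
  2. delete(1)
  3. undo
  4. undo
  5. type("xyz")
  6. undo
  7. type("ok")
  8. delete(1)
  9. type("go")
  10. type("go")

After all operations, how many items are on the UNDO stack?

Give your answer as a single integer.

After op 1 (type): buf='up' undo_depth=1 redo_depth=0
After op 2 (delete): buf='u' undo_depth=2 redo_depth=0
After op 3 (undo): buf='up' undo_depth=1 redo_depth=1
After op 4 (undo): buf='(empty)' undo_depth=0 redo_depth=2
After op 5 (type): buf='xyz' undo_depth=1 redo_depth=0
After op 6 (undo): buf='(empty)' undo_depth=0 redo_depth=1
After op 7 (type): buf='ok' undo_depth=1 redo_depth=0
After op 8 (delete): buf='o' undo_depth=2 redo_depth=0
After op 9 (type): buf='ogo' undo_depth=3 redo_depth=0
After op 10 (type): buf='ogogo' undo_depth=4 redo_depth=0

Answer: 4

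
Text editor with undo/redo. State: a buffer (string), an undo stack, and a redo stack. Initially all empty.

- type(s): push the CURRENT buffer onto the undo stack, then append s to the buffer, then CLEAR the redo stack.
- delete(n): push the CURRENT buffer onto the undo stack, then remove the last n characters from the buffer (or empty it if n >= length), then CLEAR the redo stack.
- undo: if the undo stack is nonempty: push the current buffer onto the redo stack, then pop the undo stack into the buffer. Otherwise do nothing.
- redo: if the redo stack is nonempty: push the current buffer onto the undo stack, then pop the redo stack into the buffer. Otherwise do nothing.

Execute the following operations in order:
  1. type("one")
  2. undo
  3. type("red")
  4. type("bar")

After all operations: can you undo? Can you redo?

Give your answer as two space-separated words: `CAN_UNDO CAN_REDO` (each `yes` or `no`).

Answer: yes no

Derivation:
After op 1 (type): buf='one' undo_depth=1 redo_depth=0
After op 2 (undo): buf='(empty)' undo_depth=0 redo_depth=1
After op 3 (type): buf='red' undo_depth=1 redo_depth=0
After op 4 (type): buf='redbar' undo_depth=2 redo_depth=0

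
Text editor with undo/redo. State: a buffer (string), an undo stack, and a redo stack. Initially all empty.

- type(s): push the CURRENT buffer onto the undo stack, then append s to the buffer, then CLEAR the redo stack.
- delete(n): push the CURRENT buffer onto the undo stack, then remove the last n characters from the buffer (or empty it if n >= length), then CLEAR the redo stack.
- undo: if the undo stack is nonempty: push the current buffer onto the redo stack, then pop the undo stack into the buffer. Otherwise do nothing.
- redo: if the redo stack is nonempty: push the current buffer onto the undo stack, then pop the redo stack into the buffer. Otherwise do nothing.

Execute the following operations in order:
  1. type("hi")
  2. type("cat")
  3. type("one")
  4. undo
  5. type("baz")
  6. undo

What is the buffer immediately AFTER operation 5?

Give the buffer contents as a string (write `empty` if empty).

Answer: hicatbaz

Derivation:
After op 1 (type): buf='hi' undo_depth=1 redo_depth=0
After op 2 (type): buf='hicat' undo_depth=2 redo_depth=0
After op 3 (type): buf='hicatone' undo_depth=3 redo_depth=0
After op 4 (undo): buf='hicat' undo_depth=2 redo_depth=1
After op 5 (type): buf='hicatbaz' undo_depth=3 redo_depth=0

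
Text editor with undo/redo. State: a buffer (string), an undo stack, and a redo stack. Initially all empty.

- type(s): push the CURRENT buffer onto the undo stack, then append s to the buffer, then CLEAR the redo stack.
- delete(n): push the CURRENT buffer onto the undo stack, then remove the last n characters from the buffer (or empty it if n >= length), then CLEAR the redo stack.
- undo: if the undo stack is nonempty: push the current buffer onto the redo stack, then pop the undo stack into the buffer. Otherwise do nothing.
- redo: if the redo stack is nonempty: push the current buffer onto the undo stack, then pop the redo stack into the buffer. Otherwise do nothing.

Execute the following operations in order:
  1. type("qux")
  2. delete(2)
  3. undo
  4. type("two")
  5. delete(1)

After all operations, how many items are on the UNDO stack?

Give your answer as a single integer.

Answer: 3

Derivation:
After op 1 (type): buf='qux' undo_depth=1 redo_depth=0
After op 2 (delete): buf='q' undo_depth=2 redo_depth=0
After op 3 (undo): buf='qux' undo_depth=1 redo_depth=1
After op 4 (type): buf='quxtwo' undo_depth=2 redo_depth=0
After op 5 (delete): buf='quxtw' undo_depth=3 redo_depth=0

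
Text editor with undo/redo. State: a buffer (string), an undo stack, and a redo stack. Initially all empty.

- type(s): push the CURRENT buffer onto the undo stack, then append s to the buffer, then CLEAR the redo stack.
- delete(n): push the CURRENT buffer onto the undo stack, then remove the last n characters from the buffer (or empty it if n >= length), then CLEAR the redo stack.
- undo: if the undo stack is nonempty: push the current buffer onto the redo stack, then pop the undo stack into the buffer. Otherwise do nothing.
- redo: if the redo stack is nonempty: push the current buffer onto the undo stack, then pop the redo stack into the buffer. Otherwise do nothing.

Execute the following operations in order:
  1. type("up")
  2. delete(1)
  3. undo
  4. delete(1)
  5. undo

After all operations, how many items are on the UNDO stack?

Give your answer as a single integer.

After op 1 (type): buf='up' undo_depth=1 redo_depth=0
After op 2 (delete): buf='u' undo_depth=2 redo_depth=0
After op 3 (undo): buf='up' undo_depth=1 redo_depth=1
After op 4 (delete): buf='u' undo_depth=2 redo_depth=0
After op 5 (undo): buf='up' undo_depth=1 redo_depth=1

Answer: 1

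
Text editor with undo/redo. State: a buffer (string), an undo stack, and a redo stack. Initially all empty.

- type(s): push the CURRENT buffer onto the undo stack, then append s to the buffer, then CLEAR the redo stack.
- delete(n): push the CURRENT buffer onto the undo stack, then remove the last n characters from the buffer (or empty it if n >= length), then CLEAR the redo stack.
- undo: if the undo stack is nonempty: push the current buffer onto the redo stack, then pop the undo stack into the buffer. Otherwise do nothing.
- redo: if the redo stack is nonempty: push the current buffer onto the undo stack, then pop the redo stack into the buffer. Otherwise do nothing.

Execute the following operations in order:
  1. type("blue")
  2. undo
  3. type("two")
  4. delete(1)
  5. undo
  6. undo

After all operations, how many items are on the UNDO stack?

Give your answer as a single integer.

Answer: 0

Derivation:
After op 1 (type): buf='blue' undo_depth=1 redo_depth=0
After op 2 (undo): buf='(empty)' undo_depth=0 redo_depth=1
After op 3 (type): buf='two' undo_depth=1 redo_depth=0
After op 4 (delete): buf='tw' undo_depth=2 redo_depth=0
After op 5 (undo): buf='two' undo_depth=1 redo_depth=1
After op 6 (undo): buf='(empty)' undo_depth=0 redo_depth=2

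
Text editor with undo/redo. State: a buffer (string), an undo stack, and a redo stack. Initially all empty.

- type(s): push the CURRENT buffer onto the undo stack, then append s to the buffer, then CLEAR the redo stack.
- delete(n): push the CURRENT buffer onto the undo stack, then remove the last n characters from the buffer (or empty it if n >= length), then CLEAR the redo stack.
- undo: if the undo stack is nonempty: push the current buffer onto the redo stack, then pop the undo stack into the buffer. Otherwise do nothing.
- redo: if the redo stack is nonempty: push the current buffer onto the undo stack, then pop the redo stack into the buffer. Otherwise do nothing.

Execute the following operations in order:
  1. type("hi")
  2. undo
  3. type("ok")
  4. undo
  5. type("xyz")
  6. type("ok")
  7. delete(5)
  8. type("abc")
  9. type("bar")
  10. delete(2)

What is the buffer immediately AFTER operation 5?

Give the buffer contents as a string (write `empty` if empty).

Answer: xyz

Derivation:
After op 1 (type): buf='hi' undo_depth=1 redo_depth=0
After op 2 (undo): buf='(empty)' undo_depth=0 redo_depth=1
After op 3 (type): buf='ok' undo_depth=1 redo_depth=0
After op 4 (undo): buf='(empty)' undo_depth=0 redo_depth=1
After op 5 (type): buf='xyz' undo_depth=1 redo_depth=0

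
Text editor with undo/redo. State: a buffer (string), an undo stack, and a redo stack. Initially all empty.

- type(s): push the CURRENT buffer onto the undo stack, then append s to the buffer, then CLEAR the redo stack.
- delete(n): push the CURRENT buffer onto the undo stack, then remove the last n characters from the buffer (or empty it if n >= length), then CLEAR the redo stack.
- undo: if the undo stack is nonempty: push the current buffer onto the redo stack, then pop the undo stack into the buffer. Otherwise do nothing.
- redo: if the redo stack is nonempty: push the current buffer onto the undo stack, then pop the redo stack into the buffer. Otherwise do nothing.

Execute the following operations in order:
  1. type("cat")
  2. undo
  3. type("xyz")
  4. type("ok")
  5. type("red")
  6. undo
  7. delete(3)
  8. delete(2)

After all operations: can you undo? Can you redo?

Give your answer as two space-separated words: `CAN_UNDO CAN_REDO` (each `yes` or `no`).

After op 1 (type): buf='cat' undo_depth=1 redo_depth=0
After op 2 (undo): buf='(empty)' undo_depth=0 redo_depth=1
After op 3 (type): buf='xyz' undo_depth=1 redo_depth=0
After op 4 (type): buf='xyzok' undo_depth=2 redo_depth=0
After op 5 (type): buf='xyzokred' undo_depth=3 redo_depth=0
After op 6 (undo): buf='xyzok' undo_depth=2 redo_depth=1
After op 7 (delete): buf='xy' undo_depth=3 redo_depth=0
After op 8 (delete): buf='(empty)' undo_depth=4 redo_depth=0

Answer: yes no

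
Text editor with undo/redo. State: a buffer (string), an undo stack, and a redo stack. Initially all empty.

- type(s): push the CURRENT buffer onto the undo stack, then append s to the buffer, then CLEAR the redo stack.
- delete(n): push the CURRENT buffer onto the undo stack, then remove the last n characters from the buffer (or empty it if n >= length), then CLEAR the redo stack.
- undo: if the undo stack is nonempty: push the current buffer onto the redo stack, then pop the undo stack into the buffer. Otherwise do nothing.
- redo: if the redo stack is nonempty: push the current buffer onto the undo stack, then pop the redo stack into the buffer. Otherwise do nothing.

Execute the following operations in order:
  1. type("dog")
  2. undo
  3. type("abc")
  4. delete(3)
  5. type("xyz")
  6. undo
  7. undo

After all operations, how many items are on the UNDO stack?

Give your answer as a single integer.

After op 1 (type): buf='dog' undo_depth=1 redo_depth=0
After op 2 (undo): buf='(empty)' undo_depth=0 redo_depth=1
After op 3 (type): buf='abc' undo_depth=1 redo_depth=0
After op 4 (delete): buf='(empty)' undo_depth=2 redo_depth=0
After op 5 (type): buf='xyz' undo_depth=3 redo_depth=0
After op 6 (undo): buf='(empty)' undo_depth=2 redo_depth=1
After op 7 (undo): buf='abc' undo_depth=1 redo_depth=2

Answer: 1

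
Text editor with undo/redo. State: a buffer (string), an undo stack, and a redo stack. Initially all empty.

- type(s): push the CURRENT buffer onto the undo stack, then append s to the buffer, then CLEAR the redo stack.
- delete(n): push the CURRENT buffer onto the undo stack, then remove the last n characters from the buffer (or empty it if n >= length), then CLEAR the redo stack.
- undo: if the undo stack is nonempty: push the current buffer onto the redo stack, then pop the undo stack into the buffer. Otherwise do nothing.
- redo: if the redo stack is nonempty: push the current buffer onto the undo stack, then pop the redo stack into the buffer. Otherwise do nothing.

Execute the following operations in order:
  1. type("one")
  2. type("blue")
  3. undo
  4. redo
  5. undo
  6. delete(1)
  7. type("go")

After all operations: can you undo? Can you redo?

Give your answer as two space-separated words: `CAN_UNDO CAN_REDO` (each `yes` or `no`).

Answer: yes no

Derivation:
After op 1 (type): buf='one' undo_depth=1 redo_depth=0
After op 2 (type): buf='oneblue' undo_depth=2 redo_depth=0
After op 3 (undo): buf='one' undo_depth=1 redo_depth=1
After op 4 (redo): buf='oneblue' undo_depth=2 redo_depth=0
After op 5 (undo): buf='one' undo_depth=1 redo_depth=1
After op 6 (delete): buf='on' undo_depth=2 redo_depth=0
After op 7 (type): buf='ongo' undo_depth=3 redo_depth=0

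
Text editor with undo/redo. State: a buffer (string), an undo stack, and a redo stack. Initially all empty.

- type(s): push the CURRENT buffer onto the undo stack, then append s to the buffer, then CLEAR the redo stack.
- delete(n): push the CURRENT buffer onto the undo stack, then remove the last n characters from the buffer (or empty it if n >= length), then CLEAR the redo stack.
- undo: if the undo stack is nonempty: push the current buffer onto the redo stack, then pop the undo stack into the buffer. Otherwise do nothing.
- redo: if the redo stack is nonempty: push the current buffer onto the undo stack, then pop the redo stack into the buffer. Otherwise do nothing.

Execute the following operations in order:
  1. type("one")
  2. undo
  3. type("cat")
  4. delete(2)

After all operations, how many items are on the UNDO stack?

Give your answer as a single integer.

After op 1 (type): buf='one' undo_depth=1 redo_depth=0
After op 2 (undo): buf='(empty)' undo_depth=0 redo_depth=1
After op 3 (type): buf='cat' undo_depth=1 redo_depth=0
After op 4 (delete): buf='c' undo_depth=2 redo_depth=0

Answer: 2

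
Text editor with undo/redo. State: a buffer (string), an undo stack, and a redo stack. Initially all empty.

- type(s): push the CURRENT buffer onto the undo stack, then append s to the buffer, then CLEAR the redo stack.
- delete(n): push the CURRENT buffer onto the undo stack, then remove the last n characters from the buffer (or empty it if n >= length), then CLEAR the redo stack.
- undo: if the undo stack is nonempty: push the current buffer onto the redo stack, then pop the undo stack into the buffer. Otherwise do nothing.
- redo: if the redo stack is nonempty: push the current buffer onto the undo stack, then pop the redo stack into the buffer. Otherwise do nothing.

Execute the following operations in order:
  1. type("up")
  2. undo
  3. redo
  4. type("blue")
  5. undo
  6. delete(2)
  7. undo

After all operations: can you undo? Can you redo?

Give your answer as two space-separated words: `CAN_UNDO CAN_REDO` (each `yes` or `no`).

Answer: yes yes

Derivation:
After op 1 (type): buf='up' undo_depth=1 redo_depth=0
After op 2 (undo): buf='(empty)' undo_depth=0 redo_depth=1
After op 3 (redo): buf='up' undo_depth=1 redo_depth=0
After op 4 (type): buf='upblue' undo_depth=2 redo_depth=0
After op 5 (undo): buf='up' undo_depth=1 redo_depth=1
After op 6 (delete): buf='(empty)' undo_depth=2 redo_depth=0
After op 7 (undo): buf='up' undo_depth=1 redo_depth=1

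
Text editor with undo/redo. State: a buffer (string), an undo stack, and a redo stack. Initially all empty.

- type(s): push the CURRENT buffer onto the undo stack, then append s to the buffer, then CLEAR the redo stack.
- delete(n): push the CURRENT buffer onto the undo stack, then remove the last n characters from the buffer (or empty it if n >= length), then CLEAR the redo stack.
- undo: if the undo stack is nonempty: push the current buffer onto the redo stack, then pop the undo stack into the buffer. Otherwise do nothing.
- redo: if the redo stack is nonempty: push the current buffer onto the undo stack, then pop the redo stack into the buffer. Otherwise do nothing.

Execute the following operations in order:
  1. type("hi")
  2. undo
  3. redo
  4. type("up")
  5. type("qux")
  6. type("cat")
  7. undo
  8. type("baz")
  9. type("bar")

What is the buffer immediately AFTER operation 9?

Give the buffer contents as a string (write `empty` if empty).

Answer: hiupquxbazbar

Derivation:
After op 1 (type): buf='hi' undo_depth=1 redo_depth=0
After op 2 (undo): buf='(empty)' undo_depth=0 redo_depth=1
After op 3 (redo): buf='hi' undo_depth=1 redo_depth=0
After op 4 (type): buf='hiup' undo_depth=2 redo_depth=0
After op 5 (type): buf='hiupqux' undo_depth=3 redo_depth=0
After op 6 (type): buf='hiupquxcat' undo_depth=4 redo_depth=0
After op 7 (undo): buf='hiupqux' undo_depth=3 redo_depth=1
After op 8 (type): buf='hiupquxbaz' undo_depth=4 redo_depth=0
After op 9 (type): buf='hiupquxbazbar' undo_depth=5 redo_depth=0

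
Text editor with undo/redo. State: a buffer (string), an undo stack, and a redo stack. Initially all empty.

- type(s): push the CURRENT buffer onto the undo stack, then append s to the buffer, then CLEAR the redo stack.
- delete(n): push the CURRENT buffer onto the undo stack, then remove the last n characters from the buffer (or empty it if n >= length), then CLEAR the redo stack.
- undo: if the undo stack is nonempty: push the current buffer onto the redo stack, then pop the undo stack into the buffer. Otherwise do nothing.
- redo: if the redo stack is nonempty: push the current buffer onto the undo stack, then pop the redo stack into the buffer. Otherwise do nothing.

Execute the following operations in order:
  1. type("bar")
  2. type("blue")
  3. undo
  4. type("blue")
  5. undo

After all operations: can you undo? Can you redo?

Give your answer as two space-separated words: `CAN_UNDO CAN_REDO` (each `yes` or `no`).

After op 1 (type): buf='bar' undo_depth=1 redo_depth=0
After op 2 (type): buf='barblue' undo_depth=2 redo_depth=0
After op 3 (undo): buf='bar' undo_depth=1 redo_depth=1
After op 4 (type): buf='barblue' undo_depth=2 redo_depth=0
After op 5 (undo): buf='bar' undo_depth=1 redo_depth=1

Answer: yes yes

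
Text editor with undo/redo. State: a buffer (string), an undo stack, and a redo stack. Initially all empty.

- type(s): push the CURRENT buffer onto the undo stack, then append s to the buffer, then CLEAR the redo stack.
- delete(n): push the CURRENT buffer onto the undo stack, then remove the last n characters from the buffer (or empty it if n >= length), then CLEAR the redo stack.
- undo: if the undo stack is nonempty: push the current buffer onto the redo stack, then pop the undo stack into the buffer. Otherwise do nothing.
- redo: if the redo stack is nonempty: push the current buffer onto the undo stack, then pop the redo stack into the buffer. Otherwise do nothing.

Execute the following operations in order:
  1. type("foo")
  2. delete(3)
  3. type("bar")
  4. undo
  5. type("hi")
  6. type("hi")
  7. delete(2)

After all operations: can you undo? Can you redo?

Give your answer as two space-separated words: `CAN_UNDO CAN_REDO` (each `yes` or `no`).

After op 1 (type): buf='foo' undo_depth=1 redo_depth=0
After op 2 (delete): buf='(empty)' undo_depth=2 redo_depth=0
After op 3 (type): buf='bar' undo_depth=3 redo_depth=0
After op 4 (undo): buf='(empty)' undo_depth=2 redo_depth=1
After op 5 (type): buf='hi' undo_depth=3 redo_depth=0
After op 6 (type): buf='hihi' undo_depth=4 redo_depth=0
After op 7 (delete): buf='hi' undo_depth=5 redo_depth=0

Answer: yes no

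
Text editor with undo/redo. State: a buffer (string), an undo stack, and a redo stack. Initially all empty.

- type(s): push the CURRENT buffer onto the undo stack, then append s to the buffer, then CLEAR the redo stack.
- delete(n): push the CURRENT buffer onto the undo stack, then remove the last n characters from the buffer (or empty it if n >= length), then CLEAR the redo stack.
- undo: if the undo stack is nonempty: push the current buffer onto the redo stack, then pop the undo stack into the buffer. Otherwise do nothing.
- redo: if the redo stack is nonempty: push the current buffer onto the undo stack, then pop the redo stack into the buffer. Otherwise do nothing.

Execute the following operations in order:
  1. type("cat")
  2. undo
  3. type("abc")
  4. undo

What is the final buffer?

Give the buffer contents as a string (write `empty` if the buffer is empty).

Answer: empty

Derivation:
After op 1 (type): buf='cat' undo_depth=1 redo_depth=0
After op 2 (undo): buf='(empty)' undo_depth=0 redo_depth=1
After op 3 (type): buf='abc' undo_depth=1 redo_depth=0
After op 4 (undo): buf='(empty)' undo_depth=0 redo_depth=1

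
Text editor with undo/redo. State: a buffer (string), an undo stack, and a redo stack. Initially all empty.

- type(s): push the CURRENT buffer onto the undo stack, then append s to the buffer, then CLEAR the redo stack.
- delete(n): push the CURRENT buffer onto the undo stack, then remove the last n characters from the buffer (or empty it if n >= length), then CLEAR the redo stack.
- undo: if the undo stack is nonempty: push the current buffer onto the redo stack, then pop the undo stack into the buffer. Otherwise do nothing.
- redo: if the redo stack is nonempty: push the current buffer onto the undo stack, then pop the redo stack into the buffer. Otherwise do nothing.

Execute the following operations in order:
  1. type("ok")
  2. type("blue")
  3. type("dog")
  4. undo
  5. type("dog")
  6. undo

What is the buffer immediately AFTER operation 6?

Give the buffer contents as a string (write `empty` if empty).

Answer: okblue

Derivation:
After op 1 (type): buf='ok' undo_depth=1 redo_depth=0
After op 2 (type): buf='okblue' undo_depth=2 redo_depth=0
After op 3 (type): buf='okbluedog' undo_depth=3 redo_depth=0
After op 4 (undo): buf='okblue' undo_depth=2 redo_depth=1
After op 5 (type): buf='okbluedog' undo_depth=3 redo_depth=0
After op 6 (undo): buf='okblue' undo_depth=2 redo_depth=1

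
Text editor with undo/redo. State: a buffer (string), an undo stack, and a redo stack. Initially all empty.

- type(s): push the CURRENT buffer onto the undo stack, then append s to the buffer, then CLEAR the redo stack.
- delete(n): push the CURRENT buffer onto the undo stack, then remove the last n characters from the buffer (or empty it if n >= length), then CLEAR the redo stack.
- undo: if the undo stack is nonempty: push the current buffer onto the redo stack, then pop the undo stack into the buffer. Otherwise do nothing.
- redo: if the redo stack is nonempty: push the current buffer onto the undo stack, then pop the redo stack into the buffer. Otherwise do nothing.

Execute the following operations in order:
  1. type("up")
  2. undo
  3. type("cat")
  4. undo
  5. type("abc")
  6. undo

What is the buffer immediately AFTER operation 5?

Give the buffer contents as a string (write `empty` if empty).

Answer: abc

Derivation:
After op 1 (type): buf='up' undo_depth=1 redo_depth=0
After op 2 (undo): buf='(empty)' undo_depth=0 redo_depth=1
After op 3 (type): buf='cat' undo_depth=1 redo_depth=0
After op 4 (undo): buf='(empty)' undo_depth=0 redo_depth=1
After op 5 (type): buf='abc' undo_depth=1 redo_depth=0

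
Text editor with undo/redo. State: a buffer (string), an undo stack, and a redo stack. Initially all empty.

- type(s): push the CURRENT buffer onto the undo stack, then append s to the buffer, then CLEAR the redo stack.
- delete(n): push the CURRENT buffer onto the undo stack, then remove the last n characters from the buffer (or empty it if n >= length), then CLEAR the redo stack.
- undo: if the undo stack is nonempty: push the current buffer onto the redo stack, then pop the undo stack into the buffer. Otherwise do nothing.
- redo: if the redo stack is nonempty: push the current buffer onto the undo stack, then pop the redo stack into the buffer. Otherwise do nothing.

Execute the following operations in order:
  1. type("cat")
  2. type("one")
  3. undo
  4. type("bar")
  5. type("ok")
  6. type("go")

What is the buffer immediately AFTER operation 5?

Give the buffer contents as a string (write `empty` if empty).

Answer: catbarok

Derivation:
After op 1 (type): buf='cat' undo_depth=1 redo_depth=0
After op 2 (type): buf='catone' undo_depth=2 redo_depth=0
After op 3 (undo): buf='cat' undo_depth=1 redo_depth=1
After op 4 (type): buf='catbar' undo_depth=2 redo_depth=0
After op 5 (type): buf='catbarok' undo_depth=3 redo_depth=0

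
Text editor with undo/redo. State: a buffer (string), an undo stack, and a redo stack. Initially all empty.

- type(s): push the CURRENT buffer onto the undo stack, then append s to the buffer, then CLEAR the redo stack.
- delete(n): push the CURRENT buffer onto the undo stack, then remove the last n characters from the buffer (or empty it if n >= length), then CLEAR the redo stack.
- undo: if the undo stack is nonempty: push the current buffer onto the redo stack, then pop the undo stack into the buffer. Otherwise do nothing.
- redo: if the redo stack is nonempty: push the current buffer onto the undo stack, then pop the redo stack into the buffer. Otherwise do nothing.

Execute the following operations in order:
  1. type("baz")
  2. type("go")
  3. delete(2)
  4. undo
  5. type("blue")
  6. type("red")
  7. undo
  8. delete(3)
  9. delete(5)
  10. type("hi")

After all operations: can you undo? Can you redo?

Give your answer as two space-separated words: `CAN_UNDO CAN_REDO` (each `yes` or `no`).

Answer: yes no

Derivation:
After op 1 (type): buf='baz' undo_depth=1 redo_depth=0
After op 2 (type): buf='bazgo' undo_depth=2 redo_depth=0
After op 3 (delete): buf='baz' undo_depth=3 redo_depth=0
After op 4 (undo): buf='bazgo' undo_depth=2 redo_depth=1
After op 5 (type): buf='bazgoblue' undo_depth=3 redo_depth=0
After op 6 (type): buf='bazgobluered' undo_depth=4 redo_depth=0
After op 7 (undo): buf='bazgoblue' undo_depth=3 redo_depth=1
After op 8 (delete): buf='bazgob' undo_depth=4 redo_depth=0
After op 9 (delete): buf='b' undo_depth=5 redo_depth=0
After op 10 (type): buf='bhi' undo_depth=6 redo_depth=0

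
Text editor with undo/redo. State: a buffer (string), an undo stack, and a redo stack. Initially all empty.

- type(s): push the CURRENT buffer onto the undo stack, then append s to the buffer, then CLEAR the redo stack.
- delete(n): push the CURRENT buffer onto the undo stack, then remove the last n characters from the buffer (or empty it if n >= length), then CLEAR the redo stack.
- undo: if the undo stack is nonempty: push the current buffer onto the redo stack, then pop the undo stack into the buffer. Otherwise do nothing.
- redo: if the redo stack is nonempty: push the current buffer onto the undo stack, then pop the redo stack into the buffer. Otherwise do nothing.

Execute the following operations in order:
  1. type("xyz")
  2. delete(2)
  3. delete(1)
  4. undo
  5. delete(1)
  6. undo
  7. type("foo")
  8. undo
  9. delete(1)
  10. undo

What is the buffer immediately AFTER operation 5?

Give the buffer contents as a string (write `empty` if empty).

Answer: empty

Derivation:
After op 1 (type): buf='xyz' undo_depth=1 redo_depth=0
After op 2 (delete): buf='x' undo_depth=2 redo_depth=0
After op 3 (delete): buf='(empty)' undo_depth=3 redo_depth=0
After op 4 (undo): buf='x' undo_depth=2 redo_depth=1
After op 5 (delete): buf='(empty)' undo_depth=3 redo_depth=0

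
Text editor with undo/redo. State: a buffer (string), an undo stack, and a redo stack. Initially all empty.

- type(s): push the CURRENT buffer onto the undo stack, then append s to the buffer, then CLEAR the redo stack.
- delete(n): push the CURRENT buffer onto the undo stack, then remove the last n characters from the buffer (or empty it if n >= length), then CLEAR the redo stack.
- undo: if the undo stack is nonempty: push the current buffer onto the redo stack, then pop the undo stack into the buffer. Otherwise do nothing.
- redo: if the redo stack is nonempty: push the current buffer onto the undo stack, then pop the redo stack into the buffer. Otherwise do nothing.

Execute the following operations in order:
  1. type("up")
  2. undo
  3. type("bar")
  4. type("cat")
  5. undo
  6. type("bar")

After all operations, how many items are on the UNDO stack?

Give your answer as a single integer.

Answer: 2

Derivation:
After op 1 (type): buf='up' undo_depth=1 redo_depth=0
After op 2 (undo): buf='(empty)' undo_depth=0 redo_depth=1
After op 3 (type): buf='bar' undo_depth=1 redo_depth=0
After op 4 (type): buf='barcat' undo_depth=2 redo_depth=0
After op 5 (undo): buf='bar' undo_depth=1 redo_depth=1
After op 6 (type): buf='barbar' undo_depth=2 redo_depth=0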